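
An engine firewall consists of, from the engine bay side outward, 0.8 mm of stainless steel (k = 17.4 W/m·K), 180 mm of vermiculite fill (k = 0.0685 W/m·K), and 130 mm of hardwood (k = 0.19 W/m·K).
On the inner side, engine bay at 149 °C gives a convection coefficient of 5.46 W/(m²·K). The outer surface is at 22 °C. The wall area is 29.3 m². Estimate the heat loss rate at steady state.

Q ≈ 1060 W

Series thermal resistances:
R_inner film = 1/(h_i·A) = 1/(5.46×29.3) = 0.006251 K/W
R_stainless steel = L/(kA) = 0.0008/(17.4×29.3) = 1.569×10^-6 K/W
R_vermiculite fill = L/(kA) = 0.18/(0.0685×29.3) = 0.08968 K/W
R_hardwood = L/(kA) = 0.13/(0.19×29.3) = 0.02335 K/W
R_total = 0.1193 K/W
Q = ΔT / R_total = 127 / 0.1193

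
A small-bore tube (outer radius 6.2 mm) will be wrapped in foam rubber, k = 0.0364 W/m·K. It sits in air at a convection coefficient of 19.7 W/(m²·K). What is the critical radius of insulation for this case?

r_cr ≈ 1.85 mm

For a cylinder r_cr = k/h = 0.0364/19.7
r_cr = 1.85 mm; since the bare radius (6.2 mm) is above r_cr, any added insulation will reduce heat loss.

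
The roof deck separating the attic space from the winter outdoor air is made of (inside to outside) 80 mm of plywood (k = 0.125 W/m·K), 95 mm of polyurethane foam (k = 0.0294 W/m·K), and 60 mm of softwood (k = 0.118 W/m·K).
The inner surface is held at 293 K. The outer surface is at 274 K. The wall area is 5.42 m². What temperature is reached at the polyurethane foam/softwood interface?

Series thermal resistances:
R_plywood = L/(kA) = 0.08/(0.125×5.42) = 0.1181 K/W
R_polyurethane foam = L/(kA) = 0.095/(0.0294×5.42) = 0.5962 K/W
R_softwood = L/(kA) = 0.06/(0.118×5.42) = 0.09381 K/W
R_total = 0.8081 K/W;  Q = ΔT/R_total = 19/0.8081 = 23.51 W
T_interface = T_inner − Q·ΣR(inner→interface) = 293 − 23.5×0.7143

T ≈ 276 K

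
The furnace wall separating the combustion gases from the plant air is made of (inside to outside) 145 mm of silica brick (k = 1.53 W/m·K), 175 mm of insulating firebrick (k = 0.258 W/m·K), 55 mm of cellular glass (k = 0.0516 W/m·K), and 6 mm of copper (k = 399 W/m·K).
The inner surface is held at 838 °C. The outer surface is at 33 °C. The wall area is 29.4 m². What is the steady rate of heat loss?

Treating each layer as a thermal resistance in series:
R_silica brick = L/(kA) = 0.145/(1.53×29.4) = 0.003224 K/W
R_insulating firebrick = L/(kA) = 0.175/(0.258×29.4) = 0.02307 K/W
R_cellular glass = L/(kA) = 0.055/(0.0516×29.4) = 0.03625 K/W
R_copper = L/(kA) = 0.006/(399×29.4) = 5.115×10^-7 K/W
R_total = 0.06255 K/W
Q = ΔT / R_total = 805 / 0.06255

Q ≈ 12900 W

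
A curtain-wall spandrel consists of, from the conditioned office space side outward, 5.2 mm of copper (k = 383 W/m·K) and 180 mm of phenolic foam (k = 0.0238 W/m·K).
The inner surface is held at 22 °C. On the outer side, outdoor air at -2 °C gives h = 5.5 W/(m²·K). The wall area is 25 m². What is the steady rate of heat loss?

Q ≈ 77.5 W

Series thermal resistances:
R_copper = L/(kA) = 0.0052/(383×25) = 5.431×10^-7 K/W
R_phenolic foam = L/(kA) = 0.18/(0.0238×25) = 0.3025 K/W
R_outer film = 1/(h_o·A) = 1/(5.5×25) = 0.007273 K/W
R_total = 0.3098 K/W
Q = ΔT / R_total = 24 / 0.3098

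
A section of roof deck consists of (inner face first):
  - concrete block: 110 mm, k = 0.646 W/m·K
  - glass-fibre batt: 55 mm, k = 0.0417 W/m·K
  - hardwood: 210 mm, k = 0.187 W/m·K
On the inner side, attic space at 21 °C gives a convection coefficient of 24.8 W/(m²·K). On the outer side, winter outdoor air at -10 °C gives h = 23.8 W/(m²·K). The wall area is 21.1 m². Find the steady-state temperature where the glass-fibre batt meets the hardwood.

T ≈ 3.4 °C

Model the wall as resistances in series:
R_inner film = 1/(h_i·A) = 1/(24.8×21.1) = 0.001911 K/W
R_concrete block = L/(kA) = 0.11/(0.646×21.1) = 0.00807 K/W
R_glass-fibre batt = L/(kA) = 0.055/(0.0417×21.1) = 0.06251 K/W
R_hardwood = L/(kA) = 0.21/(0.187×21.1) = 0.05322 K/W
R_outer film = 1/(h_o·A) = 1/(23.8×21.1) = 0.001991 K/W
R_total = 0.1277 K/W;  Q = ΔT/R_total = 31/0.1277 = 242.7 W
T_interface = T_inner − Q·ΣR(inner→interface) = 21 − 243×0.07249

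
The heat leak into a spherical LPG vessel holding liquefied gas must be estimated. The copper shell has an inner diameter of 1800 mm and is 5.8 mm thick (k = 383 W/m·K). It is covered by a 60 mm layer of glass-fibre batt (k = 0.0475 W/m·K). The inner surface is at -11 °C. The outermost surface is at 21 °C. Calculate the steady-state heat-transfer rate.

For a spherical shell R = (1/r₁ − 1/r₂)/(4πk); film R = 1/(h·4πr²). In series:
R_copper shell = (1/0.9 − 1/0.9058)/(4π×383) = 1.478×10^-6 K/W
R_glass-fibre batt = (1/0.9058 − 1/0.9658)/(4π×0.0475) = 0.1149 K/W
R_total = 0.1149 K/W
Q = ΔT/R_total = 32/0.1149

Q ≈ 278 W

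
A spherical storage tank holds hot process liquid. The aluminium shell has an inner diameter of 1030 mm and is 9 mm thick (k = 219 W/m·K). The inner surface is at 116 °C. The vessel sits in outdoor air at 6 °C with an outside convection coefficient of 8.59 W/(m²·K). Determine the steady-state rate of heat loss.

Spherical conduction: R = (1/r_in − 1/r_out)/(4πk) per layer; series-sum.
R_aluminium shell = (1/0.515 − 1/0.524)/(4π×219) = 1.212×10^-5 K/W
R_outer film = 1/(h·4πr_o²) = 1/(8.59×4π×0.524²) = 0.03374 K/W
R_total = 0.03375 K/W
Q = ΔT/R_total = 110/0.03375

Q ≈ 3260 W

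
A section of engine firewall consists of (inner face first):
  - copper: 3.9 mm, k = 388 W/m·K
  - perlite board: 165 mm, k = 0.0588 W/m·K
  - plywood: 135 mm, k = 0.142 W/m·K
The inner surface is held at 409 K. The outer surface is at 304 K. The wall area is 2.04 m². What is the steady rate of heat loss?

Series thermal resistances:
R_copper = L/(kA) = 0.0039/(388×2.04) = 4.927×10^-6 K/W
R_perlite board = L/(kA) = 0.165/(0.0588×2.04) = 1.376 K/W
R_plywood = L/(kA) = 0.135/(0.142×2.04) = 0.466 K/W
R_total = 1.842 K/W
Q = ΔT / R_total = 105 / 1.842

Q ≈ 57 W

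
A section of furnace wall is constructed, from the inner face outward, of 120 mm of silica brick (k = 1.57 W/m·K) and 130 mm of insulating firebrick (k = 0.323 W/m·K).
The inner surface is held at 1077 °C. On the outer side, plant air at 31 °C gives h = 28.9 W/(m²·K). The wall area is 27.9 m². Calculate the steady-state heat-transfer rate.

Model the wall as resistances in series:
R_silica brick = L/(kA) = 0.12/(1.57×27.9) = 0.00274 K/W
R_insulating firebrick = L/(kA) = 0.13/(0.323×27.9) = 0.01443 K/W
R_outer film = 1/(h_o·A) = 1/(28.9×27.9) = 0.00124 K/W
R_total = 0.01841 K/W
Q = ΔT / R_total = 1046 / 0.01841

Q ≈ 56800 W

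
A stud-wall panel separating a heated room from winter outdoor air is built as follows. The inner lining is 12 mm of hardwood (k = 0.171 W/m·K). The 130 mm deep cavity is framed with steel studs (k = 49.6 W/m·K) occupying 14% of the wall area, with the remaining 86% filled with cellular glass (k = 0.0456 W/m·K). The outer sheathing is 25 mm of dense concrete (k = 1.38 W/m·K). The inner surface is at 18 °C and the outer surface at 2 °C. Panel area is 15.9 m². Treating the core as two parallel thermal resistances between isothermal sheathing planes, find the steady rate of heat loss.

Sheathing layers in series; stud and cavity paths in parallel between them.
R_inner = 0.012/(0.171×15.9) = 0.004414 K/W
R_stud  = 0.13/(49.6×0.14×15.9) = 0.001177 K/W
R_cav   = 0.13/(0.0456×0.86×15.9) = 0.2085 K/W
1/R_core = 1/R_stud + 1/R_cav → R_core = 0.001171 K/W
R_outer = 0.025/(1.38×15.9) = 0.001139 K/W
R_total = 0.006724 K/W
Q = ΔT/R_total = 16/0.006724

Q ≈ 2380 W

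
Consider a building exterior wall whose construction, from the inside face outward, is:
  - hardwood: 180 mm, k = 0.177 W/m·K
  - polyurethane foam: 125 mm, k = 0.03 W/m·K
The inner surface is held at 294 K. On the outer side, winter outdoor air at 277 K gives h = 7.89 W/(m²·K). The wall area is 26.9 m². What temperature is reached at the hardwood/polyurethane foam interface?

T ≈ 291 K

Treating each layer as a thermal resistance in series:
R_hardwood = L/(kA) = 0.18/(0.177×26.9) = 0.0378 K/W
R_polyurethane foam = L/(kA) = 0.125/(0.03×26.9) = 0.1549 K/W
R_outer film = 1/(h_o·A) = 1/(7.89×26.9) = 0.004712 K/W
R_total = 0.1974 K/W;  Q = ΔT/R_total = 17/0.1974 = 86.11 W
T_interface = T_inner − Q·ΣR(inner→interface) = 294 − 86.1×0.0378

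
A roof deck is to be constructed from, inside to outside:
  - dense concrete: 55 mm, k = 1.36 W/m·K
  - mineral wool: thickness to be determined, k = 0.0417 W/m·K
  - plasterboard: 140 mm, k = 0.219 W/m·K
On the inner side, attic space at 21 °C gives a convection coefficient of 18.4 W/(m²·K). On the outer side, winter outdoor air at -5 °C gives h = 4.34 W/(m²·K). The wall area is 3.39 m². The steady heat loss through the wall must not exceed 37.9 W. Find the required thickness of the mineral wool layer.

L ≈ 56.8 mm

Series thermal resistances:
R_inner film = 1/(h_i·A) = 1/(18.4×3.39) = 0.01603 K/W
R_dense concrete = L/(kA) = 0.055/(1.36×3.39) = 0.01193 K/W
R_plasterboard = L/(kA) = 0.14/(0.219×3.39) = 0.1886 K/W
R_outer film = 1/(h_o·A) = 1/(4.34×3.39) = 0.06797 K/W
Sum of the known resistances R_other = 0.2845 K/W
Required total resistance R_tot = ΔT/Q_allow = 26/37.9 = 0.686 K/W
R_mineral wool = R_tot − R_other = 0.4015 K/W
L = R·k·A = 0.4015×0.0417×3.39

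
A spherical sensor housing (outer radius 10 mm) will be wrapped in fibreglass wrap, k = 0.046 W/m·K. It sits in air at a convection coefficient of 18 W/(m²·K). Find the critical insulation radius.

r_cr ≈ 5.11 mm

For a sphere r_cr = 2k/h = 2×0.046/18
r_cr = 5.11 mm; since the bare radius (10 mm) is above r_cr, any added insulation will reduce heat loss.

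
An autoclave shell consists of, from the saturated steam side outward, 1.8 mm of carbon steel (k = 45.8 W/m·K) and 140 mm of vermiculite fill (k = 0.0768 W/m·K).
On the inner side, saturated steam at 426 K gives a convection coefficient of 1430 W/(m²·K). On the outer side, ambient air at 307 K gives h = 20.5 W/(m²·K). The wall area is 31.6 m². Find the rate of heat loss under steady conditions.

Q ≈ 2010 W

Using the resistance-network approach (series):
R_inner film = 1/(h_i·A) = 1/(1430×31.6) = 2.213×10^-5 K/W
R_carbon steel = L/(kA) = 0.0018/(45.8×31.6) = 1.244×10^-6 K/W
R_vermiculite fill = L/(kA) = 0.14/(0.0768×31.6) = 0.05769 K/W
R_outer film = 1/(h_o·A) = 1/(20.5×31.6) = 0.001544 K/W
R_total = 0.05925 K/W
Q = ΔT / R_total = 119 / 0.05925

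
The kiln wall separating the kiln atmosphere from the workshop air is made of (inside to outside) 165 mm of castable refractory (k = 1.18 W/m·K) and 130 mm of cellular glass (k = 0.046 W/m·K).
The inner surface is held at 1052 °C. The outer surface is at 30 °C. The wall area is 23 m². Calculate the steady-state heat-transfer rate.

Thermal resistances in series:
R_castable refractory = L/(kA) = 0.165/(1.18×23) = 0.00608 K/W
R_cellular glass = L/(kA) = 0.13/(0.046×23) = 0.1229 K/W
R_total = 0.129 K/W
Q = ΔT / R_total = 1022 / 0.129

Q ≈ 7930 W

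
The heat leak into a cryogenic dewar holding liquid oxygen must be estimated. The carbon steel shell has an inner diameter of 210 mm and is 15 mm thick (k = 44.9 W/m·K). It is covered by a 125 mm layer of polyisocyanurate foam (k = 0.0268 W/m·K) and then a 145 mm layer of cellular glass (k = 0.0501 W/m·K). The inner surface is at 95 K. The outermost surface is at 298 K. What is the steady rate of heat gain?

For a spherical shell R = (1/r₁ − 1/r₂)/(4πk); film R = 1/(h·4πr²). In series:
R_carbon steel shell = (1/0.105 − 1/0.12)/(4π×44.9) = 0.00211 K/W
R_polyisocyanurate foam = (1/0.12 − 1/0.245)/(4π×0.0268) = 12.62 K/W
R_cellular glass = (1/0.245 − 1/0.39)/(4π×0.0501) = 2.41 K/W
R_total = 15.04 K/W
Q = ΔT/R_total = 203/15.04

Q ≈ 13.5 W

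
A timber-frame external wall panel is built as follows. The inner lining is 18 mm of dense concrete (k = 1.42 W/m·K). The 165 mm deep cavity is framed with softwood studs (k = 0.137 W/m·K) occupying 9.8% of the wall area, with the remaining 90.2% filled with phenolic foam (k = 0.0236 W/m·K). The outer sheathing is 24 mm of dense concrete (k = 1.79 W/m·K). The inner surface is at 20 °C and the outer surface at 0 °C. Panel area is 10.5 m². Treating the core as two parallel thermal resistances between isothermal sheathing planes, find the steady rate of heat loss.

Sheathing layers in series; stud and cavity paths in parallel between them.
R_inner = 0.018/(1.42×10.5) = 0.001207 K/W
R_stud  = 0.165/(0.137×0.098×10.5) = 1.17 K/W
R_cav   = 0.165/(0.0236×0.902×10.5) = 0.7382 K/W
1/R_core = 1/R_stud + 1/R_cav → R_core = 0.4527 K/W
R_outer = 0.024/(1.79×10.5) = 0.001277 K/W
R_total = 0.4552 K/W
Q = ΔT/R_total = 20/0.4552

Q ≈ 43.9 W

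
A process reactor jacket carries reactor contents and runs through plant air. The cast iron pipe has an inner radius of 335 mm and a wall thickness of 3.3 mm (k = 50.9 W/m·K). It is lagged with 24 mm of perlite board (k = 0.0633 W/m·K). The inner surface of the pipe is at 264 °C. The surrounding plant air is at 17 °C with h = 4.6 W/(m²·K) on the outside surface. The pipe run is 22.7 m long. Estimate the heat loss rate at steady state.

Q ≈ 20900 W

Per-layer cylindrical resistances, series-summed:
R_cast iron pipe wall = ln(338.3/335)/(2π×50.9×22.7) = 1.35×10^-6 K/W
R_perlite board = ln(362.3/338.3)/(2π×0.0633×22.7) = 0.007592 K/W
R_outer film = 1/(h_o·2πr_oL) = 1/(4.6×2π×0.3623×22.7) = 0.004207 K/W
R_total = 0.0118 K/W
Q = ΔT/R_total = 247/0.0118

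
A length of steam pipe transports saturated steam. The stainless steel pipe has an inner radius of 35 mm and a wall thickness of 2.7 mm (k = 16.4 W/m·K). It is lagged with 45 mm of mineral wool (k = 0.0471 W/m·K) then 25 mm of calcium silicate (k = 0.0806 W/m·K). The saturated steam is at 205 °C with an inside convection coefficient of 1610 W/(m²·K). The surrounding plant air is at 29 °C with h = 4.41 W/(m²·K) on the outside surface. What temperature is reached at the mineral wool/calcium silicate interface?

Treating each annulus and film as a series resistance:
R_inner film = 1/(h_i·2πr₁L) = 1/(1610×2π×0.035×1) = 0.002824 K/W
R_stainless steel pipe wall = ln(37.7/35)/(2π×16.4×1) = 7.212×10^-4 K/W
R_mineral wool = ln(82.7/37.7)/(2π×0.0471×1) = 2.654 K/W
R_calcium silicate = ln(107.7/82.7)/(2π×0.0806×1) = 0.5216 K/W
R_outer film = 1/(h_o·2πr_oL) = 1/(4.41×2π×0.1077×1) = 0.3351 K/W
R_total = 3.515 K/W
Q = ΔT/R_total = 176/3.515
Q = 50.1 W/m
T_interface = T_inner − Q·ΣR(inner→interface) = 205 − 50.1×2.658

T ≈ 71.9 °C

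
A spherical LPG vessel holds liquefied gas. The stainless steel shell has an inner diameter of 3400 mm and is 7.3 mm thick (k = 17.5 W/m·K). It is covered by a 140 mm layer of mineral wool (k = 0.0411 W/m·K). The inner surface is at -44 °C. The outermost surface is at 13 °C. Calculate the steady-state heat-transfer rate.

Q ≈ 663 W

Radial (spherical) resistances in series:
R_stainless steel shell = (1/1.7 − 1/1.7073)/(4π×17.5) = 1.144×10^-5 K/W
R_mineral wool = (1/1.7073 − 1/1.8473)/(4π×0.0411) = 0.08595 K/W
R_total = 0.08596 K/W
Q = ΔT/R_total = 57/0.08596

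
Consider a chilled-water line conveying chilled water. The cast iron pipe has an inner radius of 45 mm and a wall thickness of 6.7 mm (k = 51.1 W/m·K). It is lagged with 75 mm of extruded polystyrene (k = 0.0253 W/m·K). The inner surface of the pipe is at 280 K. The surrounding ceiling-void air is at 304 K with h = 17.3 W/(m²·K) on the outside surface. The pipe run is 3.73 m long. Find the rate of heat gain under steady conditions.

Per-layer cylindrical resistances, series-summed:
R_cast iron pipe wall = ln(51.7/45)/(2π×51.1×3.73) = 1.159×10^-4 K/W
R_extruded polystyrene = ln(126.7/51.7)/(2π×0.0253×3.73) = 1.512 K/W
R_outer film = 1/(h_o·2πr_oL) = 1/(17.3×2π×0.1267×3.73) = 0.01947 K/W
R_total = 1.531 K/W
Q = ΔT/R_total = 24/1.531

Q ≈ 15.7 W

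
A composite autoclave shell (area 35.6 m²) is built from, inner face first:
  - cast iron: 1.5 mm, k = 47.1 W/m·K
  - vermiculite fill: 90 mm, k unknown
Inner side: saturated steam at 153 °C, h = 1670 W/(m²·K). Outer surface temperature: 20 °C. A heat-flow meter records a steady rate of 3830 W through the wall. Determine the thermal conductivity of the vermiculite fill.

k ≈ 0.0728 W/(m·K)

Model the wall as resistances in series:
R_inner film = 1/(h_i·A) = 1/(1670×35.6) = 1.682×10^-5 K/W
R_cast iron = L/(kA) = 0.0015/(47.1×35.6) = 8.946×10^-7 K/W
Sum of known resistances R_other = 1.771×10^-5 K/W
Total R = ΔT/Q = 133/3830 = 0.03473 K/W
R_vermiculite fill = R_total − R_other = 0.03471 K/W
k = L/(R·A) = 0.09/(0.03471×35.6)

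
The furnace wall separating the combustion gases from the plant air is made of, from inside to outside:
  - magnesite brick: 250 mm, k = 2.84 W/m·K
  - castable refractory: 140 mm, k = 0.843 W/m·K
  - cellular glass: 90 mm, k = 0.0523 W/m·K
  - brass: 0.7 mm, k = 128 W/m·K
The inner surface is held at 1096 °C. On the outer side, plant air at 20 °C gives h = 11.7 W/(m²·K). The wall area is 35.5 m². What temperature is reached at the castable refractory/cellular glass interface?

T ≈ 963 °C

Model the wall as resistances in series:
R_magnesite brick = L/(kA) = 0.25/(2.84×35.5) = 0.00248 K/W
R_castable refractory = L/(kA) = 0.14/(0.843×35.5) = 0.004678 K/W
R_cellular glass = L/(kA) = 0.09/(0.0523×35.5) = 0.04847 K/W
R_brass = L/(kA) = 0.0007/(128×35.5) = 1.54×10^-7 K/W
R_outer film = 1/(h_o·A) = 1/(11.7×35.5) = 0.002408 K/W
R_total = 0.05804 K/W;  Q = ΔT/R_total = 1076/0.05804 = 18540 W
T_interface = T_inner − Q·ΣR(inner→interface) = 1096 − 18500×0.007158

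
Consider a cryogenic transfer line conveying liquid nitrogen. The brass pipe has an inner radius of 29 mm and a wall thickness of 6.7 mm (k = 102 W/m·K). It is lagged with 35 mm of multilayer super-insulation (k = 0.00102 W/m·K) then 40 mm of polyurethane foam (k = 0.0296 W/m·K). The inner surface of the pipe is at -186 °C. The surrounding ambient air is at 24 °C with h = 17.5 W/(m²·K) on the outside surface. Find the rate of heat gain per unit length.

Treating each annulus and film as a series resistance:
R_brass pipe wall = ln(35.7/29)/(2π×102×1) = 3.243×10^-4 K/W
R_multilayer super-insulation = ln(70.7/35.7)/(2π×0.00102×1) = 106.6 K/W
R_polyurethane foam = ln(110.7/70.7)/(2π×0.0296×1) = 2.411 K/W
R_outer film = 1/(h_o·2πr_oL) = 1/(17.5×2π×0.1107×1) = 0.08216 K/W
R_total = 109.1 K/W
Q = ΔT/R_total = 210/109.1

q′ ≈ 1.92 W/m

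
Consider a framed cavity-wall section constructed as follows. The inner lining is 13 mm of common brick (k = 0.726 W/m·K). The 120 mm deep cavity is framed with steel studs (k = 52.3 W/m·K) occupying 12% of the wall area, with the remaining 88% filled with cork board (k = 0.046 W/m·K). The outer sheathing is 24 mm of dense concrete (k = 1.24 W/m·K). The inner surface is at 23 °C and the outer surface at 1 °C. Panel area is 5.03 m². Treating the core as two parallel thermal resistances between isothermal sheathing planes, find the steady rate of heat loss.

Sheathing layers in series; stud and cavity paths in parallel between them.
R_inner = 0.013/(0.726×5.03) = 0.00356 K/W
R_stud  = 0.12/(52.3×0.12×5.03) = 0.003801 K/W
R_cav   = 0.12/(0.046×0.88×5.03) = 0.5893 K/W
1/R_core = 1/R_stud + 1/R_cav → R_core = 0.003777 K/W
R_outer = 0.024/(1.24×5.03) = 0.003848 K/W
R_total = 0.01118 K/W
Q = ΔT/R_total = 22/0.01118

Q ≈ 1970 W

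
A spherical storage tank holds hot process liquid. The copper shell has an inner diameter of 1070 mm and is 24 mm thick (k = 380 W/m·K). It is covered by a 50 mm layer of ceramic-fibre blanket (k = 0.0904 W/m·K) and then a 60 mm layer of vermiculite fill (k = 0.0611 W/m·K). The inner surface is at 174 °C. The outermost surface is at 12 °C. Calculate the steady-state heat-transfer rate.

For a spherical shell R = (1/r₁ − 1/r₂)/(4πk); film R = 1/(h·4πr²). In series:
R_copper shell = (1/0.535 − 1/0.559)/(4π×380) = 1.681×10^-5 K/W
R_ceramic-fibre blanket = (1/0.559 − 1/0.609)/(4π×0.0904) = 0.1293 K/W
R_vermiculite fill = (1/0.609 − 1/0.669)/(4π×0.0611) = 0.1918 K/W
R_total = 0.3211 K/W
Q = ΔT/R_total = 162/0.3211

Q ≈ 505 W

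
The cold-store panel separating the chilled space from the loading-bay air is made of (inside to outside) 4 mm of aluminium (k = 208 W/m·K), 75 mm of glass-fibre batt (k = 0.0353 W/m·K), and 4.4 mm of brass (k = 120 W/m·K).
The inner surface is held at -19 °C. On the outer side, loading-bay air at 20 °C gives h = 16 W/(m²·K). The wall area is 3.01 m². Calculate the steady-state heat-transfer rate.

Model the wall as resistances in series:
R_aluminium = L/(kA) = 0.004/(208×3.01) = 6.389×10^-6 K/W
R_glass-fibre batt = L/(kA) = 0.075/(0.0353×3.01) = 0.7059 K/W
R_brass = L/(kA) = 0.0044/(120×3.01) = 1.218×10^-5 K/W
R_outer film = 1/(h_o·A) = 1/(16×3.01) = 0.02076 K/W
R_total = 0.7266 K/W
Q = ΔT / R_total = 39 / 0.7266

Q ≈ 53.7 W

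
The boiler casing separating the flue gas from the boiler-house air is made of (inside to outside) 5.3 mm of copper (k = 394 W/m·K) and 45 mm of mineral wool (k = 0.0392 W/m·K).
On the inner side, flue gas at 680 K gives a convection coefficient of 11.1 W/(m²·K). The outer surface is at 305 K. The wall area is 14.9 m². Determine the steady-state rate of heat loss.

Q ≈ 4510 W

Treating each layer as a thermal resistance in series:
R_inner film = 1/(h_i·A) = 1/(11.1×14.9) = 0.006046 K/W
R_copper = L/(kA) = 0.0053/(394×14.9) = 9.028×10^-7 K/W
R_mineral wool = L/(kA) = 0.045/(0.0392×14.9) = 0.07704 K/W
R_total = 0.08309 K/W
Q = ΔT / R_total = 375 / 0.08309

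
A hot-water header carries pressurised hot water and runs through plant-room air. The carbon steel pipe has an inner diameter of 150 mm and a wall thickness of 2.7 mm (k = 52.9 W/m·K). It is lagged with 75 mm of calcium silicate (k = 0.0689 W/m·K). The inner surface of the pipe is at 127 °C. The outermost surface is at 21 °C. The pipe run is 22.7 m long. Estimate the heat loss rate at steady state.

Radial resistances (cylindrical: R_cond = ln(r_o/r_i)/(2πkL), R_conv = 1/(h·2πrL)):
R_carbon steel pipe wall = ln(77.7/75)/(2π×52.9×22.7) = 4.687×10^-6 K/W
R_calcium silicate = ln(152.7/77.7)/(2π×0.0689×22.7) = 0.06875 K/W
R_total = 0.06876 K/W
Q = ΔT/R_total = 106/0.06876

Q ≈ 1540 W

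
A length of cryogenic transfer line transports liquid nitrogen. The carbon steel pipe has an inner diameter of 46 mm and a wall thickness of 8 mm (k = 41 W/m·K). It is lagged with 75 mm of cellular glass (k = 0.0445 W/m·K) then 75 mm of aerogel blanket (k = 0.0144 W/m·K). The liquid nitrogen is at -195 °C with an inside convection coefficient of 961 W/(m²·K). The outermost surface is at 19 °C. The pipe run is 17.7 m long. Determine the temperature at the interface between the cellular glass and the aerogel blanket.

T ≈ -104 °C

Per-layer cylindrical resistances, series-summed:
R_inner film = 1/(h_i·2πr₁L) = 1/(961×2π×0.023×17.7) = 4.068×10^-4 K/W
R_carbon steel pipe wall = ln(31/23)/(2π×41×17.7) = 6.546×10^-5 K/W
R_cellular glass = ln(106/31)/(2π×0.0445×17.7) = 0.2484 K/W
R_aerogel blanket = ln(181/106)/(2π×0.0144×17.7) = 0.3341 K/W
R_total = 0.583 K/W
Q = ΔT/R_total = 214/0.583
Q = 367 W
T_interface = T_inner + Q·ΣR(inner→interface) = -195 + 367×0.2489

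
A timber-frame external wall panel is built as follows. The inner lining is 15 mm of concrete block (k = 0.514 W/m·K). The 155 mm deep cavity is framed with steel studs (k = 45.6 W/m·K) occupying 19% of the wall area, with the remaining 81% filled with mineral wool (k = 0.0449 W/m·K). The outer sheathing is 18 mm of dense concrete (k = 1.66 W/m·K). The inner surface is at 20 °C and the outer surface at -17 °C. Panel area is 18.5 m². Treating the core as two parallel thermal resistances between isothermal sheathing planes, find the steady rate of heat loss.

Sheathing layers in series; stud and cavity paths in parallel between them.
R_inner = 0.015/(0.514×18.5) = 0.001577 K/W
R_stud  = 0.155/(45.6×0.19×18.5) = 9.67×10^-4 K/W
R_cav   = 0.155/(0.0449×0.81×18.5) = 0.2304 K/W
1/R_core = 1/R_stud + 1/R_cav → R_core = 9.63×10^-4 K/W
R_outer = 0.018/(1.66×18.5) = 5.861×10^-4 K/W
R_total = 0.003127 K/W
Q = ΔT/R_total = 37/0.003127

Q ≈ 11800 W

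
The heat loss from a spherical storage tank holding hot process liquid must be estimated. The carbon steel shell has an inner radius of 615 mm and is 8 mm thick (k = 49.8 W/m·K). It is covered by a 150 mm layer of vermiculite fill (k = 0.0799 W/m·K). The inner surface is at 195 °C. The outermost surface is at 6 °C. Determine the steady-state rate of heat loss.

Q ≈ 609 W

Spherical conduction: R = (1/r_in − 1/r_out)/(4πk) per layer; series-sum.
R_carbon steel shell = (1/0.615 − 1/0.623)/(4π×49.8) = 3.336×10^-5 K/W
R_vermiculite fill = (1/0.623 − 1/0.773)/(4π×0.0799) = 0.3102 K/W
R_total = 0.3103 K/W
Q = ΔT/R_total = 189/0.3103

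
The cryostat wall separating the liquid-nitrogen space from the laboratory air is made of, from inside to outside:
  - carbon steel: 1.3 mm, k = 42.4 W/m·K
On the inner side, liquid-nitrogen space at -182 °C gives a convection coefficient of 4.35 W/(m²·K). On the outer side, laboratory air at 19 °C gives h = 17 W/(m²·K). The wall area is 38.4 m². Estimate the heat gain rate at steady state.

Using the resistance-network approach (series):
R_inner film = 1/(h_i·A) = 1/(4.35×38.4) = 0.005987 K/W
R_carbon steel = L/(kA) = 0.0013/(42.4×38.4) = 7.984×10^-7 K/W
R_outer film = 1/(h_o·A) = 1/(17×38.4) = 0.001532 K/W
R_total = 0.007519 K/W
Q = ΔT / R_total = 201 / 0.007519

Q ≈ 26700 W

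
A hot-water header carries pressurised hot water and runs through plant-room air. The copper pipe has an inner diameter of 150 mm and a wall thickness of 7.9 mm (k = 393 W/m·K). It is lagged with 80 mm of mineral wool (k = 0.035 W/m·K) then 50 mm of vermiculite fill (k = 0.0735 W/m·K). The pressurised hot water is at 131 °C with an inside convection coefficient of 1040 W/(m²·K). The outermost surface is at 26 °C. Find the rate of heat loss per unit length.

Radial resistances (cylindrical: R_cond = ln(r_o/r_i)/(2πkL), R_conv = 1/(h·2πrL)):
R_inner film = 1/(h_i·2πr₁L) = 1/(1040×2π×0.075×1) = 0.00204 K/W
R_copper pipe wall = ln(82.9/75)/(2π×393×1) = 4.056×10^-5 K/W
R_mineral wool = ln(162.9/82.9)/(2π×0.035×1) = 3.072 K/W
R_vermiculite fill = ln(212.9/162.9)/(2π×0.0735×1) = 0.5796 K/W
R_total = 3.653 K/W
Q = ΔT/R_total = 105/3.653

q′ ≈ 28.7 W/m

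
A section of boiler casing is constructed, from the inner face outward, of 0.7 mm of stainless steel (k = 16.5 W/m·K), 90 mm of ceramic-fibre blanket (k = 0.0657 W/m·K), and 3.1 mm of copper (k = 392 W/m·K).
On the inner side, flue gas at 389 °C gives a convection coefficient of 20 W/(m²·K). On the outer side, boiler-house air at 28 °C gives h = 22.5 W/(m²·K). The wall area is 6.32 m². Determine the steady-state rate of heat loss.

Q ≈ 1560 W

Treating each layer as a thermal resistance in series:
R_inner film = 1/(h_i·A) = 1/(20×6.32) = 0.007911 K/W
R_stainless steel = L/(kA) = 0.0007/(16.5×6.32) = 6.713×10^-6 K/W
R_ceramic-fibre blanket = L/(kA) = 0.09/(0.0657×6.32) = 0.2168 K/W
R_copper = L/(kA) = 0.0031/(392×6.32) = 1.251×10^-6 K/W
R_outer film = 1/(h_o·A) = 1/(22.5×6.32) = 0.007032 K/W
R_total = 0.2317 K/W
Q = ΔT / R_total = 361 / 0.2317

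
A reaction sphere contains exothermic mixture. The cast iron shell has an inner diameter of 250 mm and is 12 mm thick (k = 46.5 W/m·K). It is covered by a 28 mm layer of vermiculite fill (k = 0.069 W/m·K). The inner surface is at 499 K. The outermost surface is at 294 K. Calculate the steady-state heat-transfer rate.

Each spherical layer contributes R = (1/r_i − 1/r_o)/(4πk):
R_cast iron shell = (1/0.125 − 1/0.137)/(4π×46.5) = 0.001199 K/W
R_vermiculite fill = (1/0.137 − 1/0.165)/(4π×0.069) = 1.429 K/W
R_total = 1.43 K/W
Q = ΔT/R_total = 205/1.43

Q ≈ 143 W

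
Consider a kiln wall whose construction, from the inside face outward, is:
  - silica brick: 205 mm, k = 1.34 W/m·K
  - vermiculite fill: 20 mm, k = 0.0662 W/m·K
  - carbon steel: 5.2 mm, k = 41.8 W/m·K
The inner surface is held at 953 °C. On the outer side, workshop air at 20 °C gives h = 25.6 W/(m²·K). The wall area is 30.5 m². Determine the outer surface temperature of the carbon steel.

T ≈ 93.7 °C

Using the resistance-network approach (series):
R_silica brick = L/(kA) = 0.205/(1.34×30.5) = 0.005016 K/W
R_vermiculite fill = L/(kA) = 0.02/(0.0662×30.5) = 0.009905 K/W
R_carbon steel = L/(kA) = 0.0052/(41.8×30.5) = 4.079×10^-6 K/W
R_outer film = 1/(h_o·A) = 1/(25.6×30.5) = 0.001281 K/W
R_total = 0.01621 K/W;  Q = ΔT/R_total = 933/0.01621 = 57570 W
T_interface = T_inner − Q·ΣR(inner→interface) = 953 − 57600×0.01493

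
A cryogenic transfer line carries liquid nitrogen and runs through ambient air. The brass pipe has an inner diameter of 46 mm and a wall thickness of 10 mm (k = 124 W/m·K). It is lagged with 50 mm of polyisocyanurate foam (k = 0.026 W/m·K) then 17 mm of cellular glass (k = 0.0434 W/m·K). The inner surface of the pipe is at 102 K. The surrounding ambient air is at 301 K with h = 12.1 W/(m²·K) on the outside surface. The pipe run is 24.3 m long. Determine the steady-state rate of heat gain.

Cylindrical conduction, so R = ln(r₂/r₁)/(2πkL) per layer, in series:
R_brass pipe wall = ln(33/23)/(2π×124×24.3) = 1.907×10^-5 K/W
R_polyisocyanurate foam = ln(83/33)/(2π×0.026×24.3) = 0.2323 K/W
R_cellular glass = ln(100/83)/(2π×0.0434×24.3) = 0.02812 K/W
R_outer film = 1/(h_o·2πr_oL) = 1/(12.1×2π×0.1×24.3) = 0.005413 K/W
R_total = 0.2659 K/W
Q = ΔT/R_total = 199/0.2659

Q ≈ 748 W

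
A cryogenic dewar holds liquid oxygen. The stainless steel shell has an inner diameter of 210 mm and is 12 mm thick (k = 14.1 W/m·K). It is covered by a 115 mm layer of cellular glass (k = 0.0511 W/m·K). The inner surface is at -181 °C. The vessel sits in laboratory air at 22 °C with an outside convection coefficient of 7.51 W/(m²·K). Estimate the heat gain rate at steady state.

Q ≈ 29.9 W

For a spherical shell R = (1/r₁ − 1/r₂)/(4πk); film R = 1/(h·4πr²). In series:
R_stainless steel shell = (1/0.105 − 1/0.117)/(4π×14.1) = 0.005513 K/W
R_cellular glass = (1/0.117 − 1/0.232)/(4π×0.0511) = 6.598 K/W
R_outer film = 1/(h·4πr_o²) = 1/(7.51×4π×0.232²) = 0.1969 K/W
R_total = 6.8 K/W
Q = ΔT/R_total = 203/6.8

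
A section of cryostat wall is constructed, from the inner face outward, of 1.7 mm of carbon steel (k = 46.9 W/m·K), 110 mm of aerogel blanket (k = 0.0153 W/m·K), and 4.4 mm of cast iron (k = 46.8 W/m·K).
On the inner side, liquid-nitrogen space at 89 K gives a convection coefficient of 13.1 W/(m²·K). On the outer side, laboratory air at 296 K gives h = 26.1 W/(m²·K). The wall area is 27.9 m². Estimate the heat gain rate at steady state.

Using the resistance-network approach (series):
R_inner film = 1/(h_i·A) = 1/(13.1×27.9) = 0.002736 K/W
R_carbon steel = L/(kA) = 0.0017/(46.9×27.9) = 1.299×10^-6 K/W
R_aerogel blanket = L/(kA) = 0.11/(0.0153×27.9) = 0.2577 K/W
R_cast iron = L/(kA) = 0.0044/(46.8×27.9) = 3.37×10^-6 K/W
R_outer film = 1/(h_o·A) = 1/(26.1×27.9) = 0.001373 K/W
R_total = 0.2618 K/W
Q = ΔT / R_total = 207 / 0.2618

Q ≈ 791 W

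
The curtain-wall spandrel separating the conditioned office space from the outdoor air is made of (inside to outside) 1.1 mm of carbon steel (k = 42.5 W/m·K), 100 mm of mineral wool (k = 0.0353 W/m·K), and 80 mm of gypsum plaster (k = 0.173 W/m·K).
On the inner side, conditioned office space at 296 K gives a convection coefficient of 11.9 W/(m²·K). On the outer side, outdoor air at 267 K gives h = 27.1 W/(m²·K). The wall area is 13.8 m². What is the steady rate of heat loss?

Q ≈ 117 W

Series thermal resistances:
R_inner film = 1/(h_i·A) = 1/(11.9×13.8) = 0.006089 K/W
R_carbon steel = L/(kA) = 0.0011/(42.5×13.8) = 1.876×10^-6 K/W
R_mineral wool = L/(kA) = 0.1/(0.0353×13.8) = 0.2053 K/W
R_gypsum plaster = L/(kA) = 0.08/(0.173×13.8) = 0.03351 K/W
R_outer film = 1/(h_o·A) = 1/(27.1×13.8) = 0.002674 K/W
R_total = 0.2476 K/W
Q = ΔT / R_total = 29 / 0.2476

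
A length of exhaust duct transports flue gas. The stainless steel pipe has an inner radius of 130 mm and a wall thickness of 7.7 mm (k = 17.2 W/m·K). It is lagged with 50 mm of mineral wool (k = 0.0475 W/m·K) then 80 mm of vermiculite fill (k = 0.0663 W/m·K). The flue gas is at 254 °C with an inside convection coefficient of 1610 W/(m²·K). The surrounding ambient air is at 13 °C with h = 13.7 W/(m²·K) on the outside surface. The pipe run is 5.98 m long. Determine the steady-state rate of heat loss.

Treating each annulus and film as a series resistance:
R_inner film = 1/(h_i·2πr₁L) = 1/(1610×2π×0.13×5.98) = 1.272×10^-4 K/W
R_stainless steel pipe wall = ln(137.7/130)/(2π×17.2×5.98) = 8.904×10^-5 K/W
R_mineral wool = ln(187.7/137.7)/(2π×0.0475×5.98) = 0.1736 K/W
R_vermiculite fill = ln(267.7/187.7)/(2π×0.0663×5.98) = 0.1425 K/W
R_outer film = 1/(h_o·2πr_oL) = 1/(13.7×2π×0.2677×5.98) = 0.007257 K/W
R_total = 0.3236 K/W
Q = ΔT/R_total = 241/0.3236

Q ≈ 745 W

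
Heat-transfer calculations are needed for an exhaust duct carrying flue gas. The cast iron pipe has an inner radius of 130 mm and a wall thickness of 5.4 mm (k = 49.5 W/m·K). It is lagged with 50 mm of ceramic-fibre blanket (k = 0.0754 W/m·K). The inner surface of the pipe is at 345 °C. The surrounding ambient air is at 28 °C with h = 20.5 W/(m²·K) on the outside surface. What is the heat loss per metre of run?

Radial resistances (cylindrical: R_cond = ln(r_o/r_i)/(2πkL), R_conv = 1/(h·2πrL)):
R_cast iron pipe wall = ln(135.4/130)/(2π×49.5×1) = 1.309×10^-4 K/W
R_ceramic-fibre blanket = ln(185.4/135.4)/(2π×0.0754×1) = 0.6634 K/W
R_outer film = 1/(h_o·2πr_oL) = 1/(20.5×2π×0.1854×1) = 0.04188 K/W
R_total = 0.7054 K/W
Q = ΔT/R_total = 317/0.7054

q′ ≈ 449 W/m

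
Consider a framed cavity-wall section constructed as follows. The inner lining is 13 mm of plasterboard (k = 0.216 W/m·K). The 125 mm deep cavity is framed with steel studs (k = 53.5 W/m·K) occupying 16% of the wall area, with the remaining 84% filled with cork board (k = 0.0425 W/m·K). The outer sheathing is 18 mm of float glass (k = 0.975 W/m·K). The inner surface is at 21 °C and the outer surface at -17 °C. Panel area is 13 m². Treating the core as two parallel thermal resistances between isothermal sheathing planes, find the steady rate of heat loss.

Q ≈ 5300 W

Sheathing layers in series; stud and cavity paths in parallel between them.
R_inner = 0.013/(0.216×13) = 0.00463 K/W
R_stud  = 0.125/(53.5×0.16×13) = 0.001123 K/W
R_cav   = 0.125/(0.0425×0.84×13) = 0.2693 K/W
1/R_core = 1/R_stud + 1/R_cav → R_core = 0.001119 K/W
R_outer = 0.018/(0.975×13) = 0.00142 K/W
R_total = 0.007168 K/W
Q = ΔT/R_total = 38/0.007168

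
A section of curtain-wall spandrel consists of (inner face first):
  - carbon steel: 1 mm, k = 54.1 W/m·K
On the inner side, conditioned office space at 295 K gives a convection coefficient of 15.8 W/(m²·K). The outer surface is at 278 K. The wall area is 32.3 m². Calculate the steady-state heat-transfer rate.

Thermal resistances in series:
R_inner film = 1/(h_i·A) = 1/(15.8×32.3) = 0.001959 K/W
R_carbon steel = L/(kA) = 0.001/(54.1×32.3) = 5.723×10^-7 K/W
R_total = 0.00196 K/W
Q = ΔT / R_total = 17 / 0.00196

Q ≈ 8670 W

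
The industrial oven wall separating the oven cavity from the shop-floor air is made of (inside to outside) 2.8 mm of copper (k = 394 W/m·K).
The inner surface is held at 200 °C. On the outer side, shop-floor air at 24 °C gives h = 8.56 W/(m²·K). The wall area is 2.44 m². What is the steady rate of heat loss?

Thermal resistances in series:
R_copper = L/(kA) = 0.0028/(394×2.44) = 2.913×10^-6 K/W
R_outer film = 1/(h_o·A) = 1/(8.56×2.44) = 0.04788 K/W
R_total = 0.04788 K/W
Q = ΔT / R_total = 176 / 0.04788

Q ≈ 3680 W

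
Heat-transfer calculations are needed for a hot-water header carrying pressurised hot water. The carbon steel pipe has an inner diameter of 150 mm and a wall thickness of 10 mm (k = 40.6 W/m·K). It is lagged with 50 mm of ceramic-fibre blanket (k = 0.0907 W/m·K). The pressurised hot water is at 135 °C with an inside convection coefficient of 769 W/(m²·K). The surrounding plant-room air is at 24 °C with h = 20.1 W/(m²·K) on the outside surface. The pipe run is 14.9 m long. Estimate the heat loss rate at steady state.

Q ≈ 1890 W

Treating each annulus and film as a series resistance:
R_inner film = 1/(h_i·2πr₁L) = 1/(769×2π×0.075×14.9) = 1.852×10^-4 K/W
R_carbon steel pipe wall = ln(85/75)/(2π×40.6×14.9) = 3.293×10^-5 K/W
R_ceramic-fibre blanket = ln(135/85)/(2π×0.0907×14.9) = 0.05448 K/W
R_outer film = 1/(h_o·2πr_oL) = 1/(20.1×2π×0.135×14.9) = 0.003936 K/W
R_total = 0.05864 K/W
Q = ΔT/R_total = 111/0.05864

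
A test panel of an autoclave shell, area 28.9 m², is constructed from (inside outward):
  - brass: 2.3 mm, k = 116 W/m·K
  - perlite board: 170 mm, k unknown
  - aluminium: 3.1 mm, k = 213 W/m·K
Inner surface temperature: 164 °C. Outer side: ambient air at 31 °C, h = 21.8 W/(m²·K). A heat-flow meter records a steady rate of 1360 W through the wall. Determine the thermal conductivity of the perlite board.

Series thermal resistances:
R_brass = L/(kA) = 0.0023/(116×28.9) = 6.861×10^-7 K/W
R_aluminium = L/(kA) = 0.0031/(213×28.9) = 5.036×10^-7 K/W
R_outer film = 1/(h_o·A) = 1/(21.8×28.9) = 0.001587 K/W
Sum of known resistances R_other = 0.001588 K/W
Total R = ΔT/Q = 133/1360 = 0.09779 K/W
R_perlite board = R_total − R_other = 0.09621 K/W
k = L/(R·A) = 0.17/(0.09621×28.9)

k ≈ 0.0611 W/(m·K)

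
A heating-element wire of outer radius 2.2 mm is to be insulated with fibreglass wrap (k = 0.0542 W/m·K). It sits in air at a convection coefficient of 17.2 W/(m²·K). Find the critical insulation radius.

r_cr ≈ 3.15 mm

For a cylinder r_cr = k/h = 0.0542/17.2
r_cr = 3.15 mm; since the bare radius (2.2 mm) is below r_cr, adding a thin layer of insulation will *increase* heat loss.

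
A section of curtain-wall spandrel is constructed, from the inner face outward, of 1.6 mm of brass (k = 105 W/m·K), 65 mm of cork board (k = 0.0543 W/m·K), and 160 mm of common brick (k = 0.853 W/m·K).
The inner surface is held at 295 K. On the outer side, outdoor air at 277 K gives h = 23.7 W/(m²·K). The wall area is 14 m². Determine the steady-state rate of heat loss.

Model the wall as resistances in series:
R_brass = L/(kA) = 0.0016/(105×14) = 1.088×10^-6 K/W
R_cork board = L/(kA) = 0.065/(0.0543×14) = 0.0855 K/W
R_common brick = L/(kA) = 0.16/(0.853×14) = 0.0134 K/W
R_outer film = 1/(h_o·A) = 1/(23.7×14) = 0.003014 K/W
R_total = 0.1019 K/W
Q = ΔT / R_total = 18 / 0.1019

Q ≈ 177 W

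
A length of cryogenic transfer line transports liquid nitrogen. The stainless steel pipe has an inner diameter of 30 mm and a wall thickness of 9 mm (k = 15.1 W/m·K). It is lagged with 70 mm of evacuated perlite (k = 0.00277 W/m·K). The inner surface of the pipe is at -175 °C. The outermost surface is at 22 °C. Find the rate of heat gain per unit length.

q′ ≈ 2.51 W/m

Cylindrical conduction, so R = ln(r₂/r₁)/(2πkL) per layer, in series:
R_stainless steel pipe wall = ln(24/15)/(2π×15.1×1) = 0.004954 K/W
R_evacuated perlite = ln(94/24)/(2π×0.00277×1) = 78.44 K/W
R_total = 78.45 K/W
Q = ΔT/R_total = 197/78.45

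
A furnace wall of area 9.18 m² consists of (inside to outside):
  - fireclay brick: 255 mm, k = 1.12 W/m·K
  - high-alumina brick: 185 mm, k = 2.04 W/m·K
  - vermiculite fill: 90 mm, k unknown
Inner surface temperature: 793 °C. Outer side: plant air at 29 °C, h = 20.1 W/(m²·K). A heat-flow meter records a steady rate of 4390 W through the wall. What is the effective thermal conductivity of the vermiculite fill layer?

Thermal resistances in series:
R_fireclay brick = L/(kA) = 0.255/(1.12×9.18) = 0.0248 K/W
R_high-alumina brick = L/(kA) = 0.185/(2.04×9.18) = 0.009879 K/W
R_outer film = 1/(h_o·A) = 1/(20.1×9.18) = 0.00542 K/W
Sum of known resistances R_other = 0.0401 K/W
Total R = ΔT/Q = 764/4390 = 0.174 K/W
R_vermiculite fill = R_total − R_other = 0.1339 K/W
k = L/(R·A) = 0.09/(0.1339×9.18)

k ≈ 0.0732 W/(m·K)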